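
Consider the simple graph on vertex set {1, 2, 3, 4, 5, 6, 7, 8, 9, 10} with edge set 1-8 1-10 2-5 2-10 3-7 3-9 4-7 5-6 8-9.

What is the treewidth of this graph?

1

A width-1 tree decomposition is:
Bags: B1 = {5, 6}  B2 = {2, 5}  B3 = {2, 10}  B4 = {1, 10}  B5 = {1, 8}  B6 = {8, 9}  B7 = {3, 9}  B8 = {3, 7}  B9 = {4, 7}
Tree: B1–B2, B2–B3, B3–B4, B4–B5, B5–B6, B6–B7, B7–B8, B8–B9
Each bag holds 2 vertices, so the decomposition has width 1, which upper-bounds the treewidth. Any graph with an edge has treewidth ≥ 1, and G has the edge 6–5. The upper and lower bounds meet at 1, so that is the treewidth.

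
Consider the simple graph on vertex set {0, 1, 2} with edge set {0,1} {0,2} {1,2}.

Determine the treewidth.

A width-2 tree decomposition is:
Bags: B1 = {0, 1, 2}
Tree: (single bag)
With just one bag of size 3, the width is 3 − 1 = 2, so tw(G) ≤ 2. Conversely, {0, 1, 2} is a clique of size 3, and the vertices of any clique must share a bag in every tree decomposition; so some bag has ≥ 3 vertices and tw(G) ≥ 2. Combining the bounds, tw(G) = 2.

2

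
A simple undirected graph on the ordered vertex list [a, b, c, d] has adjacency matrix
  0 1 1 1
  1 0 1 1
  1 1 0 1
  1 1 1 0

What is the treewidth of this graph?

A width-3 tree decomposition is:
Bags: B1 = {a, b, c, d}
Tree: (single bag)
A single bag containing all 4 vertices is trivially a valid decomposition of width 3. On the other hand G contains the 4-clique {a, b, c, d}. A clique must lie in a single bag of any decomposition, so no decomposition can have width below 3. Hence tw(G) = 3 exactly.

3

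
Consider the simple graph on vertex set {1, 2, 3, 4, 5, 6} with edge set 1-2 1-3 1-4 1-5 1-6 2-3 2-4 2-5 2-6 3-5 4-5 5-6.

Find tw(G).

3

A width-3 tree decomposition is:
Bags: B1 = {1, 2, 5, 6}  B2 = {1, 2, 4, 5}  B3 = {1, 2, 3, 5}
Tree: B1–B2, B1–B3
Every bag has size at most 4, so the width is 4 − 1 = 3 and tw(G) ≤ 3. Conversely, {1, 2, 3, 5} is a clique of size 4, and the vertices of any clique must share a bag in every tree decomposition; so some bag has ≥ 4 vertices and tw(G) ≥ 3. Therefore the treewidth is 3.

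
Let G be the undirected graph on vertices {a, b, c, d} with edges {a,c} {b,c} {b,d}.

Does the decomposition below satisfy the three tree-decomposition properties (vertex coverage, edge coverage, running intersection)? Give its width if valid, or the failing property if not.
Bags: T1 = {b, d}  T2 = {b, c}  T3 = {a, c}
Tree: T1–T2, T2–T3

Yes; width 1.

Vertex coverage: the bags together contain {a, b, c, d}, the full vertex set. Edge coverage: each edge of G has both endpoints in at least one bag. Running intersection: for every vertex, the bags containing it form a connected subtree. All three properties hold, so this is a valid tree decomposition of width max|bag| − 1 = 1, and hence tw(G) ≤ 1.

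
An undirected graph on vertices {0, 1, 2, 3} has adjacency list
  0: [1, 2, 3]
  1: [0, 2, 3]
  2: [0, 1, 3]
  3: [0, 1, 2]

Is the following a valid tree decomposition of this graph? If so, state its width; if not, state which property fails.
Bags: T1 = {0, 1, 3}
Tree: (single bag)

A tree decomposition must satisfy three properties: every vertex lies in some bag; for every edge, both endpoints lie together in some bag; and for every vertex, the bags containing it form a connected subtree. Here vertex 2 appears in no bag, so the decomposition is invalid.

No — vertex 2 appears in no bag.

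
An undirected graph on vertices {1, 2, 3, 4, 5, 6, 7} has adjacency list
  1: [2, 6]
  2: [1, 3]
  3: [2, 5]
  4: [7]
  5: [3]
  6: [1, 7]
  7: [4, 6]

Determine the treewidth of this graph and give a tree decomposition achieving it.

Every bag has size at most 2, so the width is 2 − 1 = 1 and tw(G) ≤ 1. G has an edge, so its treewidth is at least 1. Therefore the treewidth is 1.

Treewidth 1.
One such decomposition:
Bags: B1 = {1, 2}  B2 = {1, 6}  B3 = {6, 7}  B4 = {4, 7}  B5 = {2, 3}  B6 = {3, 5}
Tree: B1–B2, B2–B3, B3–B4, B1–B5, B5–B6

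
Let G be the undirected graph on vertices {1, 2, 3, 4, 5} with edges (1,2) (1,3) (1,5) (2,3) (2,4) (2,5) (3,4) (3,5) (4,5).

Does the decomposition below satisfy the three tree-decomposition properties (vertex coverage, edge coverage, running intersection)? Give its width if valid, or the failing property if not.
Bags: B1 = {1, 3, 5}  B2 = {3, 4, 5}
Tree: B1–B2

No — vertex 2 appears in no bag.

A tree decomposition must satisfy three properties: every vertex lies in some bag; for every edge, both endpoints lie together in some bag; and for every vertex, the bags containing it form a connected subtree. Here vertex 2 appears in no bag, so the decomposition is invalid.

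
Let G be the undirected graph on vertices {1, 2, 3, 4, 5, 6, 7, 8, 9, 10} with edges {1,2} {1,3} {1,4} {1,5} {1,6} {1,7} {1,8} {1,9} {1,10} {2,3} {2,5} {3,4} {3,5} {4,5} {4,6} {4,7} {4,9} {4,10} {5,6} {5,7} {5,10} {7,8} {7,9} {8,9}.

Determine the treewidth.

3

A width-3 tree decomposition is:
Bags: B1 = {1, 4, 7, 9}  B2 = {1, 4, 5, 7}  B3 = {1, 3, 4, 5}  B4 = {1, 4, 5, 10}  B5 = {1, 2, 3, 5}  B6 = {1, 4, 5, 6}  B7 = {1, 7, 8, 9}
Tree: B1–B2, B2–B3, B3–B4, B3–B5, B2–B6, B1–B7
Every bag has size at most 4, so the width is 4 − 1 = 3 and tw(G) ≤ 3. On the other hand G contains the 4-clique {1, 7, 8, 9}. A clique must lie in a single bag of any decomposition, so no decomposition can have width below 3. Therefore the treewidth is 3.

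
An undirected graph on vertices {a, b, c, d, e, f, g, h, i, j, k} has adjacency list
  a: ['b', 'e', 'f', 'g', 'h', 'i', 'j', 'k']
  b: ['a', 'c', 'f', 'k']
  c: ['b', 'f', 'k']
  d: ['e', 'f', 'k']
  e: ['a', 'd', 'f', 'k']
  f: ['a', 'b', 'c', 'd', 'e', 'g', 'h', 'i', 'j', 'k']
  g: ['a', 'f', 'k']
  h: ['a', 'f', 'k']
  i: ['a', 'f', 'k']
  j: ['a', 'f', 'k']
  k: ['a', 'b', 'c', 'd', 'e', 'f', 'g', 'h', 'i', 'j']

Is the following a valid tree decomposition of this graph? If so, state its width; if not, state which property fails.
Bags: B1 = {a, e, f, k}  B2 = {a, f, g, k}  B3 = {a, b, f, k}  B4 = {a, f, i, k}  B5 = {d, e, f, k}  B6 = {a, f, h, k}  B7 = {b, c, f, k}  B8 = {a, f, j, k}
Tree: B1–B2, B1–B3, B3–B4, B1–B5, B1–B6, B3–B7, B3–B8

Checking the three conditions: (i) the bags cover all of {a, b, c, d, e, f, g, h, i, j, k}; (ii) for each edge, some bag contains both endpoints; (iii) the bags containing any fixed vertex form a subtree. All hold, so the decomposition is valid with width 4 − 1 = 3.

Yes; width 3.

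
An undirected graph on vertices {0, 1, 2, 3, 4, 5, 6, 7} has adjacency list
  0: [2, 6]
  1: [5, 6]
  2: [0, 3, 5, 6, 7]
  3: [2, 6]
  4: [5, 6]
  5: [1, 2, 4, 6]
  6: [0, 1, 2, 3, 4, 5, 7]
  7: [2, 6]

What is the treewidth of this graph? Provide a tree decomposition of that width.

The largest bag has 3 vertices, giving width 2; this decomposition certifies tw(G) ≤ 2. For the lower bound, the 3 vertices {1, 5, 6} are pairwise adjacent, and any tree decomposition puts a clique entirely inside one bag — forcing width ≥ 2. Hence tw(G) = 2 exactly.

Treewidth 2.
One such decomposition:
Bags: B1 = {2, 3, 6}  B2 = {2, 5, 6}  B3 = {4, 5, 6}  B4 = {2, 6, 7}  B5 = {0, 2, 6}  B6 = {1, 5, 6}
Tree: B1–B2, B2–B3, B2–B4, B2–B5, B3–B6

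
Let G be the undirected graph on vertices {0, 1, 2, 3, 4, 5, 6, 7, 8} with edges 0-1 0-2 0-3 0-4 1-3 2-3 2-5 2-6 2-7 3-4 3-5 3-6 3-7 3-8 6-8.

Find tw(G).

A width-2 tree decomposition is:
Bags: B1 = {0, 2, 3}  B2 = {2, 3, 6}  B3 = {0, 1, 3}  B4 = {0, 3, 4}  B5 = {2, 3, 5}  B6 = {2, 3, 7}  B7 = {3, 6, 8}
Tree: B1–B2, B1–B3, B1–B4, B1–B5, B1–B6, B2–B7
Every bag has size at most 3, so the width is 3 − 1 = 2 and tw(G) ≤ 2. For the lower bound, the 3 vertices {3, 6, 8} are pairwise adjacent, and any tree decomposition puts a clique entirely inside one bag — forcing width ≥ 2. Combining the bounds, tw(G) = 2.

2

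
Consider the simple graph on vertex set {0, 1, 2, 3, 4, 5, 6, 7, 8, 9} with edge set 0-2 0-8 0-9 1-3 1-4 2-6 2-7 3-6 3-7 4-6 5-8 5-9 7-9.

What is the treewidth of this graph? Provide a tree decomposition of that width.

Treewidth 2.
One optimal decomposition is:
Bags: B1 = {0, 5, 8}  B2 = {0, 5, 9}  B3 = {0, 2, 9}  B4 = {2, 7, 9}  B5 = {2, 6, 7}  B6 = {3, 6, 7}  B7 = {3, 4, 6}  B8 = {1, 3, 4}
Tree: B1–B2, B2–B3, B3–B4, B4–B5, B5–B6, B6–B7, B7–B8

The largest bag has 3 vertices, giving width 2; this decomposition certifies tw(G) ≤ 2. For the lower bound, G contains the cycle 8–5–9–0–8, so G is not a forest; only forests have treewidth ≤ 1, hence tw(G) ≥ 2. Therefore the treewidth is 2.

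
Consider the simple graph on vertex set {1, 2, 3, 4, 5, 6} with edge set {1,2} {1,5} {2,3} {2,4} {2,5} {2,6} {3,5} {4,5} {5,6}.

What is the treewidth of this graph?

2

A width-2 tree decomposition is:
Bags: B1 = {2, 3, 5}  B2 = {2, 5, 6}  B3 = {1, 2, 5}  B4 = {2, 4, 5}
Tree: B1–B2, B1–B3, B3–B4
Each bag holds 3 vertices, so the decomposition has width 2, which upper-bounds the treewidth. For the lower bound, the 3 vertices {1, 2, 5} are pairwise adjacent, and any tree decomposition puts a clique entirely inside one bag — forcing width ≥ 2. Combining the bounds, tw(G) = 2.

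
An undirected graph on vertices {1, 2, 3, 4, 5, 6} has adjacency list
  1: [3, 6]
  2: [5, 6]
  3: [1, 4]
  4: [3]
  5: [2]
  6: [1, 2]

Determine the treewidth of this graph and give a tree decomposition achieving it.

Each bag holds 2 vertices, so the decomposition has width 1, which upper-bounds the treewidth. Since G has at least one edge (e.g. 2–6), it is not an edgeless graph, so tw(G) ≥ 1. Therefore the treewidth is 1.

Treewidth 1.
One such decomposition:
Bags: B1 = {2, 6}  B2 = {1, 6}  B3 = {2, 5}  B4 = {1, 3}  B5 = {3, 4}
Tree: B1–B2, B1–B3, B2–B4, B4–B5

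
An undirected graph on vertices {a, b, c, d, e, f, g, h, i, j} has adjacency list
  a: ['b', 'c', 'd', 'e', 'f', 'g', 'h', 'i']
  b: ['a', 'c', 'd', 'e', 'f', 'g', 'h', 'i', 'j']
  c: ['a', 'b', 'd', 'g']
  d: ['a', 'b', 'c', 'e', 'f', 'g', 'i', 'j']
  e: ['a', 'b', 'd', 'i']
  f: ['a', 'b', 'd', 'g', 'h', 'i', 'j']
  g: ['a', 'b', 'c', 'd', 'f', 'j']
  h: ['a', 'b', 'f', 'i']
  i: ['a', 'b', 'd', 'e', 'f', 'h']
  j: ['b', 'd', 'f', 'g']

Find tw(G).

4

A width-4 tree decomposition is:
Bags: B1 = {a, b, d, f, i}  B2 = {a, b, d, f, g}  B3 = {b, d, f, g, j}  B4 = {a, b, d, e, i}  B5 = {a, b, f, h, i}  B6 = {a, b, c, d, g}
Tree: B1–B2, B2–B3, B1–B4, B1–B5, B2–B6
The largest bag has 5 vertices, giving width 4; this decomposition certifies tw(G) ≤ 4. For the lower bound, the 5 vertices {b, d, f, g, j} are pairwise adjacent, and any tree decomposition puts a clique entirely inside one bag — forcing width ≥ 4. Combining the bounds, tw(G) = 4.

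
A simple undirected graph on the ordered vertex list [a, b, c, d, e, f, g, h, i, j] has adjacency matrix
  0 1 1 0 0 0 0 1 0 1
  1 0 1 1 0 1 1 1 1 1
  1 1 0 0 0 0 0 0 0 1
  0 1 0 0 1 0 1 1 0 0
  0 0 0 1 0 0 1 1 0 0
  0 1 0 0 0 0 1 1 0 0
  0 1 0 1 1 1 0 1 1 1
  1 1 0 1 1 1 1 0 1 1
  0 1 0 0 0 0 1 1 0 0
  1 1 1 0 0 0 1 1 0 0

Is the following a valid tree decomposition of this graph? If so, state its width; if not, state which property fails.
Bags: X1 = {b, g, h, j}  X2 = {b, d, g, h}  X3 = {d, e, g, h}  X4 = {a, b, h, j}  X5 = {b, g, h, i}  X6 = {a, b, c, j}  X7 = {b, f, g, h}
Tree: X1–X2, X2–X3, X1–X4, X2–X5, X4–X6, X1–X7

Every vertex of G appears in some bag (union = {a, b, c, d, e, f, g, h, i, j}); every edge is covered by a bag; and for each vertex v the set of bags containing v is connected in the bag tree. The decomposition is therefore valid. The largest bag has 4 vertices, so the width is 3.

Yes; width 3.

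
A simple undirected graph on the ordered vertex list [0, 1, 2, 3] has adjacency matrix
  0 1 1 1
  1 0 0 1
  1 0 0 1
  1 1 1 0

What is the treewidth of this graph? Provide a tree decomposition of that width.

Treewidth 2.
Bags: B1 = {0, 2, 3}  B2 = {0, 1, 3}
Tree: B1–B2

Each bag holds 3 vertices, so the decomposition has width 2, which upper-bounds the treewidth. Conversely, {0, 1, 3} is a clique of size 3, and the vertices of any clique must share a bag in every tree decomposition; so some bag has ≥ 3 vertices and tw(G) ≥ 2. Hence tw(G) = 2 exactly.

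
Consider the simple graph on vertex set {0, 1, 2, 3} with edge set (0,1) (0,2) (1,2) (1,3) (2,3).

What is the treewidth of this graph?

A width-2 tree decomposition is:
Bags: B1 = {0, 1, 2}  B2 = {1, 2, 3}
Tree: B1–B2
Every bag has size at most 3, so the width is 3 − 1 = 2 and tw(G) ≤ 2. Conversely, {0, 1, 2} is a clique of size 3, and the vertices of any clique must share a bag in every tree decomposition; so some bag has ≥ 3 vertices and tw(G) ≥ 2. Hence tw(G) = 2 exactly.

2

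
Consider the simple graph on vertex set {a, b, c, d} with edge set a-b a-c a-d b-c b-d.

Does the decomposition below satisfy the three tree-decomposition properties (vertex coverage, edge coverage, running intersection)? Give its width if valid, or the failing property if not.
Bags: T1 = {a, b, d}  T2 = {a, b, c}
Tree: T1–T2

Checking the three conditions: (i) the bags cover all of {a, b, c, d}; (ii) for each edge, some bag contains both endpoints; (iii) the bags containing any fixed vertex form a subtree. All hold, so the decomposition is valid with width 3 − 1 = 2.

Yes; width 2.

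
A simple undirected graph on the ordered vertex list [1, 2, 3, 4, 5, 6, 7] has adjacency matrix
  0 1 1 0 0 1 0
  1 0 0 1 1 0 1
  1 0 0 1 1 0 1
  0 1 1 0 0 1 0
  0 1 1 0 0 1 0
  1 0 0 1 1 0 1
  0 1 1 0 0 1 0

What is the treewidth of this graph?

A width-3 tree decomposition is:
Bags: B1 = {1, 2, 3, 6}  B2 = {2, 3, 5, 6}  B3 = {2, 3, 6, 7}  B4 = {2, 3, 4, 6}
Tree: B1–B2, B2–B3, B3–B4
Each bag holds 4 vertices, so the decomposition has width 3, which upper-bounds the treewidth. For the lower bound: the 4 vertex sets {1,3}, {5,6}, {2}, {7} are disjoint, each induces a connected subgraph, and every pair is joined by at least one edge of G. Contracting each set to a single vertex therefore yields K_{4} as a minor, and since treewidth is minor-monotone, tw(G) ≥ tw(K_{4}) = 3. Combining the bounds, tw(G) = 3.

3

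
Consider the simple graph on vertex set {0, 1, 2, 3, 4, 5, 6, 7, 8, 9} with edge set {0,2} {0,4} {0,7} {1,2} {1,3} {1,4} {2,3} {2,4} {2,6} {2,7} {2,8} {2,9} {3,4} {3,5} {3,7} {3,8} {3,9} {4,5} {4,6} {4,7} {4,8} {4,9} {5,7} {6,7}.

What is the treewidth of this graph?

A width-3 tree decomposition is:
Bags: B1 = {2, 3, 4, 7}  B2 = {0, 2, 4, 7}  B3 = {2, 3, 4, 9}  B4 = {2, 3, 4, 8}  B5 = {1, 2, 3, 4}  B6 = {3, 4, 5, 7}  B7 = {2, 4, 6, 7}
Tree: B1–B2, B1–B3, B3–B4, B1–B5, B1–B6, B1–B7
The largest bag has 4 vertices, giving width 3; this decomposition certifies tw(G) ≤ 3. On the other hand G contains the 4-clique {0, 2, 4, 7}. A clique must lie in a single bag of any decomposition, so no decomposition can have width below 3. The upper and lower bounds meet at 3, so that is the treewidth.

3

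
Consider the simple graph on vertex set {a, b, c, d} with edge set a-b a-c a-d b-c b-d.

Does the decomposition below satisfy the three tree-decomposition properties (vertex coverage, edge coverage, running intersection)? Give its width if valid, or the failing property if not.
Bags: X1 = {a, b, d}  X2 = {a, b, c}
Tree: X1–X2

Vertex coverage: the bags together contain {a, b, c, d}, the full vertex set. Edge coverage: each edge of G has both endpoints in at least one bag. Running intersection: for every vertex, the bags containing it form a connected subtree. All three properties hold, so this is a valid tree decomposition of width max|bag| − 1 = 2, and hence tw(G) ≤ 2.

Yes; width 2.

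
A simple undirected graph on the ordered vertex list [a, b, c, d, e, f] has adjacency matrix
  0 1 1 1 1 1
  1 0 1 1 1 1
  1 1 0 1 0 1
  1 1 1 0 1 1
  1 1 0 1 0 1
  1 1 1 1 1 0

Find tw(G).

A width-4 tree decomposition is:
Bags: B1 = {a, b, d, e, f}  B2 = {a, b, c, d, f}
Tree: B1–B2
Each bag holds 5 vertices, so the decomposition has width 4, which upper-bounds the treewidth. On the other hand G contains the 5-clique {a, b, d, e, f}. A clique must lie in a single bag of any decomposition, so no decomposition can have width below 4. Hence tw(G) = 4 exactly.

4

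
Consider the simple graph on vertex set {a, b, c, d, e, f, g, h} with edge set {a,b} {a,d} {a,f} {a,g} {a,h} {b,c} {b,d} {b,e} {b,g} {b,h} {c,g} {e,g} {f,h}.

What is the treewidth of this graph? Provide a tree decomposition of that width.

Every bag has size at most 3, so the width is 3 − 1 = 2 and tw(G) ≤ 2. For the lower bound, the 3 vertices {a, f, h} are pairwise adjacent, and any tree decomposition puts a clique entirely inside one bag — forcing width ≥ 2. Combining the bounds, tw(G) = 2.

Treewidth 2.
One such decomposition:
Bags: B1 = {a, b, h}  B2 = {a, b, g}  B3 = {a, b, d}  B4 = {b, e, g}  B5 = {b, c, g}  B6 = {a, f, h}
Tree: B1–B2, B2–B3, B2–B4, B2–B5, B1–B6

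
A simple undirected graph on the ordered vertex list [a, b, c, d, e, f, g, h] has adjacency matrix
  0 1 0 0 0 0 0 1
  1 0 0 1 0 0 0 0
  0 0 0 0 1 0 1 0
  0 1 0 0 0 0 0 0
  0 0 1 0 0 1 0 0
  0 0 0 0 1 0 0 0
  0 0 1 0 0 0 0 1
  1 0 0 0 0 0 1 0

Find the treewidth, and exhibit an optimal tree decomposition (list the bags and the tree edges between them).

Treewidth 1.
Bags: B1 = {b, d}  B2 = {a, b}  B3 = {a, h}  B4 = {g, h}  B5 = {c, g}  B6 = {c, e}  B7 = {e, f}
Tree: B1–B2, B2–B3, B3–B4, B4–B5, B5–B6, B6–B7

Every bag has size at most 2, so the width is 2 − 1 = 1 and tw(G) ≤ 1. Any graph with an edge has treewidth ≥ 1, and G has the edge d–b. Hence tw(G) = 1 exactly.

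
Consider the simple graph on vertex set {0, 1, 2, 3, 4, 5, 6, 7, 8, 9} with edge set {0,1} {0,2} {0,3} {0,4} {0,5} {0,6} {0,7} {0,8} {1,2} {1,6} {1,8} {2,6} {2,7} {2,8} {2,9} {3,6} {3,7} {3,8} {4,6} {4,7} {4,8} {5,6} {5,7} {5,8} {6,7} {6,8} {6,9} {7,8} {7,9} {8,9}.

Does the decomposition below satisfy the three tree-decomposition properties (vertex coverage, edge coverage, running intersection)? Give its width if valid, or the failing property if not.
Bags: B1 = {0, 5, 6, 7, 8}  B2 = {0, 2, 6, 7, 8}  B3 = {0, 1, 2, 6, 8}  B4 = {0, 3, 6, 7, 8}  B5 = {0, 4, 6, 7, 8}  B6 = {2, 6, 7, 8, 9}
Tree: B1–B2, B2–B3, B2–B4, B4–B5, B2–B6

Yes; width 4.

Every vertex of G appears in some bag (union = {0, 1, 2, 3, 4, 5, 6, 7, 8, 9}); every edge is covered by a bag; and for each vertex v the set of bags containing v is connected in the bag tree. The decomposition is therefore valid. The largest bag has 5 vertices, so the width is 4.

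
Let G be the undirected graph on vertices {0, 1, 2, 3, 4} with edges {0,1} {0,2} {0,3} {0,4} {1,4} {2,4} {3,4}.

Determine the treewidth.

A width-2 tree decomposition is:
Bags: B1 = {0, 3, 4}  B2 = {0, 2, 4}  B3 = {0, 1, 4}
Tree: B1–B2, B2–B3
The largest bag has 3 vertices, giving width 2; this decomposition certifies tw(G) ≤ 2. On the other hand G contains the 3-clique {0, 1, 4}. A clique must lie in a single bag of any decomposition, so no decomposition can have width below 2. Combining the bounds, tw(G) = 2.

2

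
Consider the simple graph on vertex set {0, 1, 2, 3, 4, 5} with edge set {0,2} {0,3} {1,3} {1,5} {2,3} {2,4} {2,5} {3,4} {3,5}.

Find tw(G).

2

A width-2 tree decomposition is:
Bags: B1 = {2, 3, 5}  B2 = {1, 3, 5}  B3 = {0, 2, 3}  B4 = {2, 3, 4}
Tree: B1–B2, B1–B3, B1–B4
The largest bag has 3 vertices, giving width 2; this decomposition certifies tw(G) ≤ 2. On the other hand G contains the 3-clique {1, 3, 5}. A clique must lie in a single bag of any decomposition, so no decomposition can have width below 2. Hence tw(G) = 2 exactly.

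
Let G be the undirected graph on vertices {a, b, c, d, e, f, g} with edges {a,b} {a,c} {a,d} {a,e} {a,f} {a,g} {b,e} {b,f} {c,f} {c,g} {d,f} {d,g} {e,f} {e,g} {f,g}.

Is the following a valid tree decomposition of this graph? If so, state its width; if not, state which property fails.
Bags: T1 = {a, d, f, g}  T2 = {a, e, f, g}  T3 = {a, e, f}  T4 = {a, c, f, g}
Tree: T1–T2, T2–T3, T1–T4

No — vertex b appears in no bag.

A tree decomposition must satisfy three properties: every vertex lies in some bag; for every edge, both endpoints lie together in some bag; and for every vertex, the bags containing it form a connected subtree. Here vertex b appears in no bag, so the decomposition is invalid.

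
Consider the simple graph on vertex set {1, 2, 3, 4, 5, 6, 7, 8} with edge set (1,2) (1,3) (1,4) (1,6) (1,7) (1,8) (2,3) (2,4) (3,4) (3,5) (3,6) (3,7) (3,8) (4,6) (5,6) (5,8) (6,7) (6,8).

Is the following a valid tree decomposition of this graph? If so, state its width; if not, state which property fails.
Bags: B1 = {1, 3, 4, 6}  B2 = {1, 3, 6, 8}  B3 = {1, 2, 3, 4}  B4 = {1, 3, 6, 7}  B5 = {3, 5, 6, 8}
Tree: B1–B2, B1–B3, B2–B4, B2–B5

Vertex coverage: the bags together contain {1, 2, 3, 4, 5, 6, 7, 8}, the full vertex set. Edge coverage: each edge of G has both endpoints in at least one bag. Running intersection: for every vertex, the bags containing it form a connected subtree. All three properties hold, so this is a valid tree decomposition of width max|bag| − 1 = 3, and hence tw(G) ≤ 3.

Yes; width 3.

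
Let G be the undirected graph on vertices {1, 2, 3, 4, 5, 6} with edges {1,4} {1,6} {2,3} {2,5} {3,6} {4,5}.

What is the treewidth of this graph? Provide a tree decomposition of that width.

Every bag has size at most 3, so the width is 3 − 1 = 2 and tw(G) ≤ 2. For the lower bound, G contains the cycle 1–6–3–2–5–4–1, so G is not a forest; only forests have treewidth ≤ 1, hence tw(G) ≥ 2. Hence tw(G) = 2 exactly.

Treewidth 2.
One optimal decomposition is:
Bags: B1 = {1, 3, 6}  B2 = {1, 2, 3}  B3 = {1, 2, 5}  B4 = {1, 4, 5}
Tree: B1–B2, B2–B3, B3–B4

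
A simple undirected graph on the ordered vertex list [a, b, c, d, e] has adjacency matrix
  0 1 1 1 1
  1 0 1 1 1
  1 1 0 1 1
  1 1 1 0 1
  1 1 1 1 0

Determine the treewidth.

4

A width-4 tree decomposition is:
Bags: B1 = {a, b, c, d, e}
Tree: (single bag)
A single bag containing all 5 vertices is trivially a valid decomposition of width 4. For the lower bound, the 5 vertices {a, b, c, d, e} are pairwise adjacent, and any tree decomposition puts a clique entirely inside one bag — forcing width ≥ 4. Combining the bounds, tw(G) = 4.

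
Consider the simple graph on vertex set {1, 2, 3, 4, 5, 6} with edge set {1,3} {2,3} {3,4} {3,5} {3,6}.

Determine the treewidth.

A width-1 tree decomposition is:
Bags: B1 = {2, 3}  B2 = {3, 6}  B3 = {3, 5}  B4 = {1, 3}  B5 = {3, 4}
Tree: B1–B2, B2–B3, B3–B4, B2–B5
The largest bag has 2 vertices, giving width 1; this decomposition certifies tw(G) ≤ 1. Since G has at least one edge (e.g. 2–3), it is not an edgeless graph, so tw(G) ≥ 1. Hence tw(G) = 1 exactly.

1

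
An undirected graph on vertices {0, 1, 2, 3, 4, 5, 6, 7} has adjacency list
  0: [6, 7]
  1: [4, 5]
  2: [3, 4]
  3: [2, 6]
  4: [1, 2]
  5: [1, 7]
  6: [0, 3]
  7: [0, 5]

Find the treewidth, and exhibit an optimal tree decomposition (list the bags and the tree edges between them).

Every bag has size at most 3, so the width is 3 − 1 = 2 and tw(G) ≤ 2. The edges 5–7–0–6–3–2–4–1–5 form a cycle, so G is not a tree and its treewidth is at least 2. The upper and lower bounds meet at 2, so that is the treewidth.

Treewidth 2.
Bags: B1 = {0, 5, 7}  B2 = {0, 5, 6}  B3 = {3, 5, 6}  B4 = {2, 3, 5}  B5 = {2, 4, 5}  B6 = {1, 4, 5}
Tree: B1–B2, B2–B3, B3–B4, B4–B5, B5–B6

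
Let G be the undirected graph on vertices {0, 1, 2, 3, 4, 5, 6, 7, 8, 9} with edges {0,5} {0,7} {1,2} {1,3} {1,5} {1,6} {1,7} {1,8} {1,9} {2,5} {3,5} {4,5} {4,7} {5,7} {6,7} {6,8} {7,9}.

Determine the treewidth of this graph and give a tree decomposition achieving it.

Treewidth 2.
One optimal decomposition is:
Bags: B1 = {1, 3, 5}  B2 = {1, 5, 7}  B3 = {1, 2, 5}  B4 = {1, 6, 7}  B5 = {4, 5, 7}  B6 = {1, 6, 8}  B7 = {1, 7, 9}  B8 = {0, 5, 7}
Tree: B1–B2, B2–B3, B2–B4, B2–B5, B4–B6, B4–B7, B2–B8

The largest bag has 3 vertices, giving width 2; this decomposition certifies tw(G) ≤ 2. For the lower bound, the 3 vertices {0, 5, 7} are pairwise adjacent, and any tree decomposition puts a clique entirely inside one bag — forcing width ≥ 2. Hence tw(G) = 2 exactly.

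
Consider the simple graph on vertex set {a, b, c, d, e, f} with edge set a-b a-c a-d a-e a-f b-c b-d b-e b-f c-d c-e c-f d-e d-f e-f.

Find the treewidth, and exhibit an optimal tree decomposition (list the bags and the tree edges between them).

A single bag containing all 6 vertices is trivially a valid decomposition of width 5. On the other hand G contains the 6-clique {a, b, c, d, e, f}. A clique must lie in a single bag of any decomposition, so no decomposition can have width below 5. Hence tw(G) = 5 exactly.

Treewidth 5.
Bags: B1 = {a, b, c, d, e, f}
Tree: (single bag)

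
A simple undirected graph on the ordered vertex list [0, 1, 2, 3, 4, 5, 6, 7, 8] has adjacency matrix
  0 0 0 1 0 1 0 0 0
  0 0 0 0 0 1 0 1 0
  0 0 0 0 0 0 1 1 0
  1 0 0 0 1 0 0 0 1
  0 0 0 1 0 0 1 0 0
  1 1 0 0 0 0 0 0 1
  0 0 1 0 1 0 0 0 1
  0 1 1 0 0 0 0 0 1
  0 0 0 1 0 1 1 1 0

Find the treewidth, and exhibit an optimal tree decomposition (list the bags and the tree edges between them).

Treewidth 3.
One such decomposition:
Bags: B1 = {2, 3, 4, 6}  B2 = {2, 3, 6, 8}  B3 = {2, 3, 7, 8}  B4 = {0, 3, 7, 8}  B5 = {0, 5, 7, 8}  B6 = {0, 1, 5, 7}
Tree: B1–B2, B2–B3, B3–B4, B4–B5, B5–B6

Each bag holds 4 vertices, so the decomposition has width 3, which upper-bounds the treewidth. For the lower bound: the 4 vertex sets {2,4,6}, {3}, {8}, {0,1,5,7} are disjoint, each induces a connected subgraph, and every pair is joined by at least one edge of G. Contracting each set to a single vertex therefore yields K_{4} as a minor, and since treewidth is minor-monotone, tw(G) ≥ tw(K_{4}) = 3. Therefore the treewidth is 3.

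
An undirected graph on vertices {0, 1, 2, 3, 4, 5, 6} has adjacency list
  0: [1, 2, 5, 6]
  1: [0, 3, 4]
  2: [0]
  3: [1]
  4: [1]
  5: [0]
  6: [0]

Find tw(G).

1

A width-1 tree decomposition is:
Bags: B1 = {0, 2}  B2 = {0, 1}  B3 = {1, 3}  B4 = {0, 5}  B5 = {0, 6}  B6 = {1, 4}
Tree: B1–B2, B2–B3, B2–B4, B1–B5, B3–B6
The largest bag has 2 vertices, giving width 1; this decomposition certifies tw(G) ≤ 1. Since G has at least one edge (e.g. 2–0), it is not an edgeless graph, so tw(G) ≥ 1. The upper and lower bounds meet at 1, so that is the treewidth.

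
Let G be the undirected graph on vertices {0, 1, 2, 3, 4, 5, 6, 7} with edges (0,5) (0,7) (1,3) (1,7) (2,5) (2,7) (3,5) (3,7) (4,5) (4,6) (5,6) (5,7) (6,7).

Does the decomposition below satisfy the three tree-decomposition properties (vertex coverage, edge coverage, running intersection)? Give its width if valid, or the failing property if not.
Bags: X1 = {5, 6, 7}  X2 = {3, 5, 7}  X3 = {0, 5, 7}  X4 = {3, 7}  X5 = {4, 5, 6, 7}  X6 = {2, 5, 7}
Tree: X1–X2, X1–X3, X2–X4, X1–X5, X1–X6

No — vertex 1 appears in no bag.

A tree decomposition must satisfy three properties: every vertex lies in some bag; for every edge, both endpoints lie together in some bag; and for every vertex, the bags containing it form a connected subtree. Here vertex 1 appears in no bag, so the decomposition is invalid.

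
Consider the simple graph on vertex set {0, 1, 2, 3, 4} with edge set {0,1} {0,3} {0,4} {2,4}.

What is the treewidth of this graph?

1

A width-1 tree decomposition is:
Bags: B1 = {0, 4}  B2 = {0, 3}  B3 = {2, 4}  B4 = {0, 1}
Tree: B1–B2, B1–B3, B2–B4
Every bag has size at most 2, so the width is 2 − 1 = 1 and tw(G) ≤ 1. Any graph with an edge has treewidth ≥ 1, and G has the edge 0–4. Therefore the treewidth is 1.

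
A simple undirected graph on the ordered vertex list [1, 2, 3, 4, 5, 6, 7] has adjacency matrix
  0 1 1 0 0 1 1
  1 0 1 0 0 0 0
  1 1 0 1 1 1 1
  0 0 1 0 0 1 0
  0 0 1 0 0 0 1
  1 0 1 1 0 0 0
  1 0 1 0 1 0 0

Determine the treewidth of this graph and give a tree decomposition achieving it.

Treewidth 2.
One optimal decomposition is:
Bags: B1 = {1, 2, 3}  B2 = {1, 3, 6}  B3 = {3, 4, 6}  B4 = {1, 3, 7}  B5 = {3, 5, 7}
Tree: B1–B2, B2–B3, B1–B4, B4–B5

Every bag has size at most 3, so the width is 3 − 1 = 2 and tw(G) ≤ 2. Conversely, {1, 2, 3} is a clique of size 3, and the vertices of any clique must share a bag in every tree decomposition; so some bag has ≥ 3 vertices and tw(G) ≥ 2. The upper and lower bounds meet at 2, so that is the treewidth.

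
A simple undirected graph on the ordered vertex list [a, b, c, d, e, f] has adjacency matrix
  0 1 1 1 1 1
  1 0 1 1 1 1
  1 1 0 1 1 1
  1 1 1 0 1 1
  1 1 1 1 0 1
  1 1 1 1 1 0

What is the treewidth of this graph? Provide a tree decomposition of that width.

Treewidth 5.
Bags: B1 = {a, b, c, d, e, f}
Tree: (single bag)

With just one bag of size 6, the width is 6 − 1 = 5, so tw(G) ≤ 5. For the lower bound, the 6 vertices {a, b, c, d, e, f} are pairwise adjacent, and any tree decomposition puts a clique entirely inside one bag — forcing width ≥ 5. Hence tw(G) = 5 exactly.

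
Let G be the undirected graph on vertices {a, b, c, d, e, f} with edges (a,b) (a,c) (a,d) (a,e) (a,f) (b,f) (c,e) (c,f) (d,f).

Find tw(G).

A width-2 tree decomposition is:
Bags: B1 = {a, c, f}  B2 = {a, b, f}  B3 = {a, d, f}  B4 = {a, c, e}
Tree: B1–B2, B2–B3, B1–B4
The largest bag has 3 vertices, giving width 2; this decomposition certifies tw(G) ≤ 2. Conversely, {a, c, e} is a clique of size 3, and the vertices of any clique must share a bag in every tree decomposition; so some bag has ≥ 3 vertices and tw(G) ≥ 2. Therefore the treewidth is 2.

2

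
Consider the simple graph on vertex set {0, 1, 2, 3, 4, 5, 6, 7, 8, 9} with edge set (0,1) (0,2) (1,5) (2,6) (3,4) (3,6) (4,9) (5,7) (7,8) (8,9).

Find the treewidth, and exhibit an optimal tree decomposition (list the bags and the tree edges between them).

Treewidth 2.
One such decomposition:
Bags: B1 = {5, 7, 8}  B2 = {5, 8, 9}  B3 = {4, 5, 9}  B4 = {3, 4, 5}  B5 = {3, 5, 6}  B6 = {2, 5, 6}  B7 = {0, 2, 5}  B8 = {0, 1, 5}
Tree: B1–B2, B2–B3, B3–B4, B4–B5, B5–B6, B6–B7, B7–B8

The largest bag has 3 vertices, giving width 2; this decomposition certifies tw(G) ≤ 2. The edges 5–7–8–9–4–3–6–2–0–1–5 form a cycle, so G is not a tree and its treewidth is at least 2. Therefore the treewidth is 2.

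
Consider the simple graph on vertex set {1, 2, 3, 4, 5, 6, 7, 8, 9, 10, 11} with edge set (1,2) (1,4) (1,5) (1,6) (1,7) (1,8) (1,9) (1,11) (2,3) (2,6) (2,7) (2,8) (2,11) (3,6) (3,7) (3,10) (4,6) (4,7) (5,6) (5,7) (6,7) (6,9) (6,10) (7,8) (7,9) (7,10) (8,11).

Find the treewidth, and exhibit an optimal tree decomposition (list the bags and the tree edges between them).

Treewidth 3.
One optimal decomposition is:
Bags: B1 = {2, 3, 6, 7}  B2 = {1, 2, 6, 7}  B3 = {1, 6, 7, 9}  B4 = {1, 2, 7, 8}  B5 = {1, 2, 8, 11}  B6 = {1, 5, 6, 7}  B7 = {1, 4, 6, 7}  B8 = {3, 6, 7, 10}
Tree: B1–B2, B2–B3, B2–B4, B4–B5, B3–B6, B3–B7, B1–B8

The largest bag has 4 vertices, giving width 3; this decomposition certifies tw(G) ≤ 3. Conversely, {1, 2, 8, 11} is a clique of size 4, and the vertices of any clique must share a bag in every tree decomposition; so some bag has ≥ 4 vertices and tw(G) ≥ 3. The upper and lower bounds meet at 3, so that is the treewidth.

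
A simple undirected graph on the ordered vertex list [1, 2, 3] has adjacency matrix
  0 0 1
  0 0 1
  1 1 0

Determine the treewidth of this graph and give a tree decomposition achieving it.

Treewidth 1.
One such decomposition:
Bags: B1 = {2, 3}  B2 = {1, 3}
Tree: B1–B2

Each bag holds 2 vertices, so the decomposition has width 1, which upper-bounds the treewidth. Since G has at least one edge (e.g. 2–3), it is not an edgeless graph, so tw(G) ≥ 1. Hence tw(G) = 1 exactly.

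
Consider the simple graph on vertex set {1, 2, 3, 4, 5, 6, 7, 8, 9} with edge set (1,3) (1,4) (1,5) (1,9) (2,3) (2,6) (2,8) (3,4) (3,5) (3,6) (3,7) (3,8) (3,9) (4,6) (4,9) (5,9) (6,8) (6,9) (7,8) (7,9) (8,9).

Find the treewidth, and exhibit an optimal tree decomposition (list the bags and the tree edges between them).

Each bag holds 4 vertices, so the decomposition has width 3, which upper-bounds the treewidth. On the other hand G contains the 4-clique {3, 6, 8, 9}. A clique must lie in a single bag of any decomposition, so no decomposition can have width below 3. Therefore the treewidth is 3.

Treewidth 3.
Bags: B1 = {1, 3, 4, 9}  B2 = {1, 3, 5, 9}  B3 = {3, 4, 6, 9}  B4 = {3, 6, 8, 9}  B5 = {2, 3, 6, 8}  B6 = {3, 7, 8, 9}
Tree: B1–B2, B1–B3, B3–B4, B4–B5, B4–B6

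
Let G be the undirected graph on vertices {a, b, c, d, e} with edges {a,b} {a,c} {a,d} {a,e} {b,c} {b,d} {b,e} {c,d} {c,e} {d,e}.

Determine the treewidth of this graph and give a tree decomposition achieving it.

A single bag containing all 5 vertices is trivially a valid decomposition of width 4. For the lower bound, the 5 vertices {a, b, c, d, e} are pairwise adjacent, and any tree decomposition puts a clique entirely inside one bag — forcing width ≥ 4. Combining the bounds, tw(G) = 4.

Treewidth 4.
Bags: B1 = {a, b, c, d, e}
Tree: (single bag)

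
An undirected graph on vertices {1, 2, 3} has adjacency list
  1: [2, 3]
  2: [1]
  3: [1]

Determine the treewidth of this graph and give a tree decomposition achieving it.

Every bag has size at most 2, so the width is 2 − 1 = 1 and tw(G) ≤ 1. Since G has at least one edge (e.g. 1–3), it is not an edgeless graph, so tw(G) ≥ 1. Combining the bounds, tw(G) = 1.

Treewidth 1.
One optimal decomposition is:
Bags: B1 = {1, 3}  B2 = {1, 2}
Tree: B1–B2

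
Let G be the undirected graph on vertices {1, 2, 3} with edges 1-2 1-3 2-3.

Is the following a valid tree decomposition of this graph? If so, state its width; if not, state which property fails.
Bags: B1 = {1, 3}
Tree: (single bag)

A tree decomposition must satisfy three properties: every vertex lies in some bag; for every edge, both endpoints lie together in some bag; and for every vertex, the bags containing it form a connected subtree. Here vertex 2 appears in no bag, so the decomposition is invalid.

No — vertex 2 appears in no bag.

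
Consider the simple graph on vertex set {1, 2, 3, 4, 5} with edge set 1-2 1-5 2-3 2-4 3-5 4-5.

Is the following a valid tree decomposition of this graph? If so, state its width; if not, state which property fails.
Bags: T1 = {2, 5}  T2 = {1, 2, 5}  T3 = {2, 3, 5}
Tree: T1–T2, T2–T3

A tree decomposition must satisfy three properties: every vertex lies in some bag; for every edge, both endpoints lie together in some bag; and for every vertex, the bags containing it form a connected subtree. Here vertex 4 appears in no bag, so the decomposition is invalid.

No — vertex 4 appears in no bag.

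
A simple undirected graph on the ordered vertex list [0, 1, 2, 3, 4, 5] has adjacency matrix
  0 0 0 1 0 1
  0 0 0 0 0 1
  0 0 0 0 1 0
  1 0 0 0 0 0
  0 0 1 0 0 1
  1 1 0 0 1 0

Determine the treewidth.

1

A width-1 tree decomposition is:
Bags: B1 = {0, 5}  B2 = {0, 3}  B3 = {1, 5}  B4 = {4, 5}  B5 = {2, 4}
Tree: B1–B2, B1–B3, B3–B4, B4–B5
The largest bag has 2 vertices, giving width 1; this decomposition certifies tw(G) ≤ 1. Any graph with an edge has treewidth ≥ 1, and G has the edge 5–0. The upper and lower bounds meet at 1, so that is the treewidth.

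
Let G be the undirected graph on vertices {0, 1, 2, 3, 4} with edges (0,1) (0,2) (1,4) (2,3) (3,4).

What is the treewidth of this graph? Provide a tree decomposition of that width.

Treewidth 2.
One optimal decomposition is:
Bags: B1 = {0, 1, 2}  B2 = {1, 2, 4}  B3 = {2, 3, 4}
Tree: B1–B2, B2–B3

Every bag has size at most 3, so the width is 3 − 1 = 2 and tw(G) ≤ 2. For the lower bound, G contains the cycle 2–0–1–4–3–2, so G is not a forest; only forests have treewidth ≤ 1, hence tw(G) ≥ 2. Therefore the treewidth is 2.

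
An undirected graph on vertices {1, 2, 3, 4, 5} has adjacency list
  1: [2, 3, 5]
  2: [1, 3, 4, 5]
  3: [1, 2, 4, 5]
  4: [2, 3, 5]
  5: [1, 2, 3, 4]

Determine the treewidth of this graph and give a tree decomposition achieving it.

The largest bag has 4 vertices, giving width 3; this decomposition certifies tw(G) ≤ 3. For the lower bound, the 4 vertices {1, 2, 3, 5} are pairwise adjacent, and any tree decomposition puts a clique entirely inside one bag — forcing width ≥ 3. Combining the bounds, tw(G) = 3.

Treewidth 3.
Bags: B1 = {2, 3, 4, 5}  B2 = {1, 2, 3, 5}
Tree: B1–B2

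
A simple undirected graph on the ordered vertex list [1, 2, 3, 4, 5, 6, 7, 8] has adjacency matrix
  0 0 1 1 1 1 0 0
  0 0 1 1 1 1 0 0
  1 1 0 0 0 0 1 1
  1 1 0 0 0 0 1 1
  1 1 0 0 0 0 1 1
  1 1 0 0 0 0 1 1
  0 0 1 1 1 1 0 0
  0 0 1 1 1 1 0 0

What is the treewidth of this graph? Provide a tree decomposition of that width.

Every bag has size at most 5, so the width is 5 − 1 = 4 and tw(G) ≤ 4. For the lower bound: the 5 vertex sets {1,5}, {6,7}, {4,8}, {2}, {3} are disjoint, each induces a connected subgraph, and every pair is joined by at least one edge of G. Contracting each set to a single vertex therefore yields K_{5} as a minor, and since treewidth is minor-monotone, tw(G) ≥ tw(K_{5}) = 4. The upper and lower bounds meet at 4, so that is the treewidth.

Treewidth 4.
One optimal decomposition is:
Bags: B1 = {1, 2, 5, 7, 8}  B2 = {1, 2, 6, 7, 8}  B3 = {1, 2, 4, 7, 8}  B4 = {1, 2, 3, 7, 8}
Tree: B1–B2, B2–B3, B3–B4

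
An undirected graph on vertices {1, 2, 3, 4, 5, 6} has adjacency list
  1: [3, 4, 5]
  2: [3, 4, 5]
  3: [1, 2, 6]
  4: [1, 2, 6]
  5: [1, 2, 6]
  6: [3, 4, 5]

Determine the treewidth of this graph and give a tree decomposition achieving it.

Treewidth 3.
Bags: B1 = {1, 2, 3, 6}  B2 = {1, 2, 4, 6}  B3 = {1, 2, 5, 6}
Tree: B1–B2, B2–B3

The largest bag has 4 vertices, giving width 3; this decomposition certifies tw(G) ≤ 3. For the lower bound: the 4 vertex sets {2,3}, {4,6}, {1}, {5} are disjoint, each induces a connected subgraph, and every pair is joined by at least one edge of G. Contracting each set to a single vertex therefore yields K_{4} as a minor, and since treewidth is minor-monotone, tw(G) ≥ tw(K_{4}) = 3. Combining the bounds, tw(G) = 3.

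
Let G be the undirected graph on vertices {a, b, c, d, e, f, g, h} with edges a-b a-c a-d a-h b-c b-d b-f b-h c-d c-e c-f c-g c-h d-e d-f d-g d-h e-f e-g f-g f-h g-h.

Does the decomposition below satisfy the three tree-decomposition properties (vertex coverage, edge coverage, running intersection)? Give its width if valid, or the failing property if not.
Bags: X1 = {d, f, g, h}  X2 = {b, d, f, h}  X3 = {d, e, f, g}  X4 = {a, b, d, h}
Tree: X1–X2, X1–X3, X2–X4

No — vertex c appears in no bag.

A tree decomposition must satisfy three properties: every vertex lies in some bag; for every edge, both endpoints lie together in some bag; and for every vertex, the bags containing it form a connected subtree. Here vertex c appears in no bag, so the decomposition is invalid.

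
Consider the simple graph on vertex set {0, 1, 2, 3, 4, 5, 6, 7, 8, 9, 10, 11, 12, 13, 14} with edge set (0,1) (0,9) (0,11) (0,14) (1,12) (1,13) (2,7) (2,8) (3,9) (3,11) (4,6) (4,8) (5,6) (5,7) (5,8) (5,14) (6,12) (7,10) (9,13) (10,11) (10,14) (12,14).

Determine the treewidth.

3

A width-3 tree decomposition is:
Bags: B1 = {2, 4, 6, 8}  B2 = {2, 5, 6, 8}  B3 = {2, 5, 6, 7}  B4 = {5, 6, 7, 12}  B5 = {5, 7, 12, 14}  B6 = {7, 10, 12, 14}  B7 = {1, 10, 12, 14}  B8 = {0, 1, 10, 14}  B9 = {0, 1, 10, 11}  B10 = {0, 1, 11, 13}  B11 = {0, 9, 11, 13}  B12 = {3, 9, 11, 13}
Tree: B1–B2, B2–B3, B3–B4, B4–B5, B5–B6, B6–B7, B7–B8, B8–B9, B9–B10, B10–B11, B11–B12
Each bag holds 4 vertices, so the decomposition has width 3, which upper-bounds the treewidth. For the lower bound: the 4 vertex sets {2,4,8}, {6}, {5}, {7,10,12,14} are disjoint, each induces a connected subgraph, and every pair is joined by at least one edge of G. Contracting each set to a single vertex therefore yields K_{4} as a minor, and since treewidth is minor-monotone, tw(G) ≥ tw(K_{4}) = 3. Hence tw(G) = 3 exactly.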